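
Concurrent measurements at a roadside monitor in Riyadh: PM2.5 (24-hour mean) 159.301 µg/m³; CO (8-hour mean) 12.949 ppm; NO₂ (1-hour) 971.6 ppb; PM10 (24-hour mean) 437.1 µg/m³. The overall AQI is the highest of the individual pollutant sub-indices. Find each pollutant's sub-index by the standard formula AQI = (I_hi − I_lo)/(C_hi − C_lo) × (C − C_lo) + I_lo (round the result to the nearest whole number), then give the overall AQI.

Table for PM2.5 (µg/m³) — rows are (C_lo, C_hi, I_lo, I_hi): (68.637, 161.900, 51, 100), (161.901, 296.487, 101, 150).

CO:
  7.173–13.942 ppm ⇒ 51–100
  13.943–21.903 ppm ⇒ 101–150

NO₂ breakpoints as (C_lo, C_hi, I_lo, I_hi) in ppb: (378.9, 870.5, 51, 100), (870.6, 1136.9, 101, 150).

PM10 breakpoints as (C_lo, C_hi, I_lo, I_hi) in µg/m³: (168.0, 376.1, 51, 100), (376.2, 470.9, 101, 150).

PM2.5: 159.301 lies in 68.637–161.900, so I_lo=51, I_hi=100, C_lo=68.637, C_hi=161.900.
(100−51)/(161.900−68.637) × (159.301−68.637) + 51 = 49/93.263 × 90.664 + 51 ≈ 98.63 → 99.
CO: 12.949 lies in 7.173–13.942, so I_lo=51, I_hi=100, C_lo=7.173, C_hi=13.942.
(100−51)/(13.942−7.173) × (12.949−7.173) + 51 = 49/6.769 × 5.776 + 51 ≈ 92.81 → 93.
NO₂ 971.6: bracket 870.6–1136.9 → index 101–150; slope 49/266.3, offset 101.0.
AQI = 101 + 49/266.3·101.0 ≈ 119.58 ⇒ 120.
PM10: row 376.2–470.9 (AQI 101–150). (150−101)·(437.1−376.2)/(470.9−376.2) + 101 = 49·60.9/94.7 + 101 ≈ 132.51 → 133.
Sub-indices: PM2.5→99, CO→93, NO₂→120, PM10→133. Overall AQI = max = 133; dominant pollutant is PM10.
AQI 133: Unhealthy for Sensitive Groups.

133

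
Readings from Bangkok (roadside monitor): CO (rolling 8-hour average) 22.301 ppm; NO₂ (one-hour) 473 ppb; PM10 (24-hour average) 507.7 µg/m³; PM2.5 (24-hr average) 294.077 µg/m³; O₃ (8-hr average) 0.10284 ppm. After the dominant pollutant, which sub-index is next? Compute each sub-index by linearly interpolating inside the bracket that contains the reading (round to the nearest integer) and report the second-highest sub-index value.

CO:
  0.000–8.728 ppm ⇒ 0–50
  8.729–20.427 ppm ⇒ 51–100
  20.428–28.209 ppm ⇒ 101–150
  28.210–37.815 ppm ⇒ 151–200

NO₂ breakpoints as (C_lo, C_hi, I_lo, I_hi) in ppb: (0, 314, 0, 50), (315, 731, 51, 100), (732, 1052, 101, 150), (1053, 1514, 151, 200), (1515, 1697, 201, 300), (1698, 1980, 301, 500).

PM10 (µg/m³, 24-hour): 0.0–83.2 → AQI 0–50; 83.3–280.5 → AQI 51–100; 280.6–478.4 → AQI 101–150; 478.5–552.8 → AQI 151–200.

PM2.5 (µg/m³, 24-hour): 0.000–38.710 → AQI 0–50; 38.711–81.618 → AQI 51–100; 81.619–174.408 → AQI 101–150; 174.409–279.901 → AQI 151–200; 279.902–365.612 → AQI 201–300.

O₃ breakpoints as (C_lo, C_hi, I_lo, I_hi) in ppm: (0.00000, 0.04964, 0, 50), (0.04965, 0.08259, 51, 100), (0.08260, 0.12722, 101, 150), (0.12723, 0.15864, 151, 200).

170

CO 22.301: bracket 20.428–28.209 → index 101–150; slope 49/7.781, offset 1.873.
AQI = 101 + 49/7.781·1.873 ≈ 112.80 ⇒ 113.
NO₂: row 315–731 (AQI 51–100). (100−51)·(473−315)/(731−315) + 51 = 49·158/416 + 51 ≈ 69.61 → 70.
PM10: 507.7 lies in 478.5–552.8, so I_lo=151, I_hi=200, C_lo=478.5, C_hi=552.8.
(200−151)/(552.8−478.5) × (507.7−478.5) + 151 = 49/74.3 × 29.2 + 151 ≈ 170.26 → 170.
PM2.5 294.077: bracket 279.902–365.612 → index 201–300; slope 99/85.710, offset 14.175.
AQI = 201 + 99/85.710·14.175 ≈ 217.37 ⇒ 217.
O₃: 0.10284 lies in 0.08260–0.12722, so I_lo=101, I_hi=150, C_lo=0.08260, C_hi=0.12722.
(150−101)/(0.12722−0.08260) × (0.10284−0.08260) + 101 = 49/0.04462 × 0.02024 + 101 ≈ 123.23 → 123.
Sub-indices: CO→113, NO₂→70, PM10→170, PM2.5→217, O₃→123. Ranked high→low: 217, 170, 123, 113, 70. Second-highest sub-index = 170.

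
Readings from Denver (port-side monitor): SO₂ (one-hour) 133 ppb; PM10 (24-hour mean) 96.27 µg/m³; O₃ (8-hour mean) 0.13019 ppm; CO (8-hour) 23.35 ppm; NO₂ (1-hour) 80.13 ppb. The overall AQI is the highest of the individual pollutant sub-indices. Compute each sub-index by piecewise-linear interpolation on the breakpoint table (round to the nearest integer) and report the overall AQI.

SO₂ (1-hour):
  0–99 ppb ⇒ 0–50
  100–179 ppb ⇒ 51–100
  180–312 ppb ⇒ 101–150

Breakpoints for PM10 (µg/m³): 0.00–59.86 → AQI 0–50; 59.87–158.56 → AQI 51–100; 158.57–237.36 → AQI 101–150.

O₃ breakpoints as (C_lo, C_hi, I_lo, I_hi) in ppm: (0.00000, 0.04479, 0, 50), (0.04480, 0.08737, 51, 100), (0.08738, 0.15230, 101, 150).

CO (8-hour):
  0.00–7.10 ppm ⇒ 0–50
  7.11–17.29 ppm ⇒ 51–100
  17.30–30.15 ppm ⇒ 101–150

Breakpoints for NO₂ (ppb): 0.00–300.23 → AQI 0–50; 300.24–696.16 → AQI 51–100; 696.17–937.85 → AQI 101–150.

SO₂: 133 ∈ [100, 179] ↔ index [51, 100].
51 + (133−100)·(100−51)/(179−100) = 51 + 33·49/79 ≈ 71.47, so AQI = 71.
PM10: row 59.87–158.56 (AQI 51–100). (100−51)·(96.27−59.87)/(158.56−59.87) + 51 = 49·36.40/98.69 + 51 ≈ 69.07 → 69.
O₃: row 0.08738–0.15230 (AQI 101–150). (150−101)·(0.13019−0.08738)/(0.15230−0.08738) + 101 = 49·0.04281/0.06492 + 101 ≈ 133.31 → 133.
CO: row 17.30–30.15 (AQI 101–150). (150−101)·(23.35−17.30)/(30.15−17.30) + 101 = 49·6.05/12.85 + 101 ≈ 124.07 → 124.
NO₂ 80.13: bracket 0.00–300.23 → index 0–50; slope 50/300.23, offset 80.13.
AQI = 0 + 50/300.23·80.13 ≈ 13.34 ⇒ 13.
Sub-indices: SO₂→71, PM10→69, O₃→133, CO→124, NO₂→13. Overall AQI = max = 133; dominant pollutant is O₃.

133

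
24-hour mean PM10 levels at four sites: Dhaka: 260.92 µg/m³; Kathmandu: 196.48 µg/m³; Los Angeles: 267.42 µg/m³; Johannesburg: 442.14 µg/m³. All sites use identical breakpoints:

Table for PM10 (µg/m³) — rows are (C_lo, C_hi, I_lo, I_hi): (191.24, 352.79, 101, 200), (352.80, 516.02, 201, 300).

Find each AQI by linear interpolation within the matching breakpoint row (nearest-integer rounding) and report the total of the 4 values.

Dhaka: 260.92 ∈ [191.24, 352.79] ↔ index [101, 200].
101 + (260.92−191.24)·(200−101)/(352.79−191.24) = 101 + 69.68·99/161.55 ≈ 143.70, so AQI = 144.
Kathmandu: 196.48 lies in 191.24–352.79, so I_lo=101, I_hi=200, C_lo=191.24, C_hi=352.79.
(200−101)/(352.79−191.24) × (196.48−191.24) + 101 = 99/161.55 × 5.24 + 101 ≈ 104.21 → 104.
Los Angeles: 267.42 lies in 191.24–352.79, so I_lo=101, I_hi=200, C_lo=191.24, C_hi=352.79.
(200−101)/(352.79−191.24) × (267.42−191.24) + 101 = 99/161.55 × 76.18 + 101 ≈ 147.68 → 148.
Johannesburg: row 352.80–516.02 (AQI 201–300). (300−201)·(442.14−352.80)/(516.02−352.80) + 201 = 99·89.34/163.22 + 201 ≈ 255.19 → 255.
AQIs: Dhaka=144, Kathmandu=104, Los Angeles=148, Johannesburg=255. Sum = 144 + 104 + 148 + 255 = 651.

651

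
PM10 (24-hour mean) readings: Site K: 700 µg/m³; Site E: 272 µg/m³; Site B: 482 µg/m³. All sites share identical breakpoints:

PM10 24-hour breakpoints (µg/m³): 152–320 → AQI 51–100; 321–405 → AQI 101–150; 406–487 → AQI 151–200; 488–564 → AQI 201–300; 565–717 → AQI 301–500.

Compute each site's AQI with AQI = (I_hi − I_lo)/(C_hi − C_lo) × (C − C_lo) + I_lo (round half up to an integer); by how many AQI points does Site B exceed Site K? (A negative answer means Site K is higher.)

Site K 700: bracket 565–717 → index 301–500; slope 199/152, offset 135.
AQI = 301 + 199/152·135 ≈ 477.74 ⇒ 478.
Site E: 272 lies in 152–320, so I_lo=51, I_hi=100, C_lo=152, C_hi=320.
(100−51)/(320−152) × (272−152) + 51 = 49/168 × 120 + 51 ≈ 86.00 → 86.
Site B: 482 ∈ [406, 487] ↔ index [151, 200].
151 + (482−406)·(200−151)/(487−406) = 151 + 76·49/81 ≈ 196.98, so AQI = 197.
AQIs: Site K=478, Site E=86, Site B=197. Site B (197) − Site K (478) = -281.

-281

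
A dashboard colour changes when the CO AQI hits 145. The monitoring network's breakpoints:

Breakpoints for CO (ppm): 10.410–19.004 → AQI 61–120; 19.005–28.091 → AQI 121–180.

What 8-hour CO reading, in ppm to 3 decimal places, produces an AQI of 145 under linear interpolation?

22.701

AQI 145 lies in the 121–180 band, which corresponds to 19.005–28.091 ppm.
C = 19.005 + (145−121)×(28.091−19.005)/(180−121) = 19.005 + 24×9.086/59 ≈ 22.70100 ppm → 22.701 ppm to 3 dp.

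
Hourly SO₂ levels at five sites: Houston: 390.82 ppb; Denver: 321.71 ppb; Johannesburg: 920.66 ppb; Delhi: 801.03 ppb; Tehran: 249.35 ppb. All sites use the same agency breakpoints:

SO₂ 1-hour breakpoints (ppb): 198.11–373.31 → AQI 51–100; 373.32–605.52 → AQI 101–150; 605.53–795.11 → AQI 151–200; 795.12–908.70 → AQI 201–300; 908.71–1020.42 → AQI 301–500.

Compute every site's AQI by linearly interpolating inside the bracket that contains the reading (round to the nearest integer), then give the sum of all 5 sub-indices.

Houston: row 373.32–605.52 (AQI 101–150). (150−101)·(390.82−373.32)/(605.52−373.32) + 101 = 49·17.50/232.20 + 101 ≈ 104.69 → 105.
Denver: row 198.11–373.31 (AQI 51–100). (100−51)·(321.71−198.11)/(373.31−198.11) + 51 = 49·123.60/175.20 + 51 ≈ 85.57 → 86.
Johannesburg: row 908.71–1020.42 (AQI 301–500). (500−301)·(920.66−908.71)/(1020.42−908.71) + 301 = 199·11.95/111.71 + 301 ≈ 322.29 → 322.
Delhi: 801.03 ∈ [795.12, 908.70] ↔ index [201, 300].
201 + (801.03−795.12)·(300−201)/(908.70−795.12) = 201 + 5.91·99/113.58 ≈ 206.15, so AQI = 206.
Tehran: 249.35 ∈ [198.11, 373.31] ↔ index [51, 100].
51 + (249.35−198.11)·(100−51)/(373.31−198.11) = 51 + 51.24·49/175.20 ≈ 65.33, so AQI = 65.
AQIs: Houston=105, Denver=86, Johannesburg=322, Delhi=206, Tehran=65. Sum = 105 + 86 + 322 + 206 + 65 = 784.

784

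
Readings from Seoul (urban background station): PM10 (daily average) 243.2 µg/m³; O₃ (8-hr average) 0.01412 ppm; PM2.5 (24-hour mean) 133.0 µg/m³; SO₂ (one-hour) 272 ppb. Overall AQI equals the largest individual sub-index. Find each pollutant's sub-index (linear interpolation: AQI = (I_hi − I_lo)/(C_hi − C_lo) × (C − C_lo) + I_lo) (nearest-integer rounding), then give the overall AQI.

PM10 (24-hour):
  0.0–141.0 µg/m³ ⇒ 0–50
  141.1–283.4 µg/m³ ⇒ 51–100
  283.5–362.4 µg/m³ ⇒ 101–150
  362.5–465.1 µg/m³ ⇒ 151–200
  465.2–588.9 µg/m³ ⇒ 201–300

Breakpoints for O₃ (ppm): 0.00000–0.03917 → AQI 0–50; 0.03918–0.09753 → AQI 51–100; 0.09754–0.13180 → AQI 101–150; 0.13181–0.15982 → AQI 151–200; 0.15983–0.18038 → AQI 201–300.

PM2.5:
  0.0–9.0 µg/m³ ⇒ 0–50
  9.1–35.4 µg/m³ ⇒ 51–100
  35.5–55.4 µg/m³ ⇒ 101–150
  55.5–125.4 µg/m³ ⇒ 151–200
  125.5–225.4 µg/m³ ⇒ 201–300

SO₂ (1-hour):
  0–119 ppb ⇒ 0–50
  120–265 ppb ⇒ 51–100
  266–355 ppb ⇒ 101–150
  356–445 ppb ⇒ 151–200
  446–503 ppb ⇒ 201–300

208

PM10: 243.2 lies in 141.1–283.4, so I_lo=51, I_hi=100, C_lo=141.1, C_hi=283.4.
(100−51)/(283.4−141.1) × (243.2−141.1) + 51 = 49/142.3 × 102.1 + 51 ≈ 86.16 → 86.
O₃ 0.01412: bracket 0.00000–0.03917 → index 0–50; slope 50/0.03917, offset 0.01412.
AQI = 0 + 50/0.03917·0.01412 ≈ 18.02 ⇒ 18.
PM2.5: 133.0 ∈ [125.5, 225.4] ↔ index [201, 300].
201 + (133.0−125.5)·(300−201)/(225.4−125.5) = 201 + 7.5·99/99.9 ≈ 208.43, so AQI = 208.
SO₂: row 266–355 (AQI 101–150). (150−101)·(272−266)/(355−266) + 101 = 49·6/89 + 101 ≈ 104.30 → 104.
Sub-indices: PM10→86, O₃→18, PM2.5→208, SO₂→104. Overall AQI = max = 208; dominant pollutant is PM2.5.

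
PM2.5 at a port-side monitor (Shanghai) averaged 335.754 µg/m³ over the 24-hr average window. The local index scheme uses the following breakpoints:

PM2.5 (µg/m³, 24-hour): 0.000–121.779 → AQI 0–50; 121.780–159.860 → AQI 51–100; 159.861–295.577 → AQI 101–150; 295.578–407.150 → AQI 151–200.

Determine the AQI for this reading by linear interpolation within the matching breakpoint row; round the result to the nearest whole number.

PM2.5: 335.754 ∈ [295.578, 407.150] ↔ index [151, 200].
151 + (335.754−295.578)·(200−151)/(407.150−295.578) = 151 + 40.176·49/111.572 ≈ 168.64, so AQI = 169.
AQI 169 falls in the Unhealthy category.

169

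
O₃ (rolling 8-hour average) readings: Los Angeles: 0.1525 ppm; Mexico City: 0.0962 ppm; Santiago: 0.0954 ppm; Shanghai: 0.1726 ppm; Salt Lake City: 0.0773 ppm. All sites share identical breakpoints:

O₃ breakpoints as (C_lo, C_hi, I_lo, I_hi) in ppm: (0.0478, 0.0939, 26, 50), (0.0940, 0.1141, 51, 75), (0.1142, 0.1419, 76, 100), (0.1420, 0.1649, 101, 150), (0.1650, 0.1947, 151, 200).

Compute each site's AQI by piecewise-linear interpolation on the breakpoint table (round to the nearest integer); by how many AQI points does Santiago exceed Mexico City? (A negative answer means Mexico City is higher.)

Los Angeles 0.1525: bracket 0.1420–0.1649 → index 101–150; slope 49/0.0229, offset 0.0105.
AQI = 101 + 49/0.0229·0.0105 ≈ 123.47 ⇒ 123.
Mexico City: row 0.0940–0.1141 (AQI 51–75). (75−51)·(0.0962−0.0940)/(0.1141−0.0940) + 51 = 24·0.0022/0.0201 + 51 ≈ 53.63 → 54.
Santiago: 0.0954 lies in 0.0940–0.1141, so I_lo=51, I_hi=75, C_lo=0.0940, C_hi=0.1141.
(75−51)/(0.1141−0.0940) × (0.0954−0.0940) + 51 = 24/0.0201 × 0.0014 + 51 ≈ 52.67 → 53.
Shanghai 0.1726: bracket 0.1650–0.1947 → index 151–200; slope 49/0.0297, offset 0.0076.
AQI = 151 + 49/0.0297·0.0076 ≈ 163.54 ⇒ 164.
Salt Lake City: 0.0773 ∈ [0.0478, 0.0939] ↔ index [26, 50].
26 + (0.0773−0.0478)·(50−26)/(0.0939−0.0478) = 26 + 0.0295·24/0.0461 ≈ 41.36, so AQI = 41.
AQIs: Los Angeles=123, Mexico City=54, Santiago=53, Shanghai=164, Salt Lake City=41. Santiago (53) − Mexico City (54) = -1.

-1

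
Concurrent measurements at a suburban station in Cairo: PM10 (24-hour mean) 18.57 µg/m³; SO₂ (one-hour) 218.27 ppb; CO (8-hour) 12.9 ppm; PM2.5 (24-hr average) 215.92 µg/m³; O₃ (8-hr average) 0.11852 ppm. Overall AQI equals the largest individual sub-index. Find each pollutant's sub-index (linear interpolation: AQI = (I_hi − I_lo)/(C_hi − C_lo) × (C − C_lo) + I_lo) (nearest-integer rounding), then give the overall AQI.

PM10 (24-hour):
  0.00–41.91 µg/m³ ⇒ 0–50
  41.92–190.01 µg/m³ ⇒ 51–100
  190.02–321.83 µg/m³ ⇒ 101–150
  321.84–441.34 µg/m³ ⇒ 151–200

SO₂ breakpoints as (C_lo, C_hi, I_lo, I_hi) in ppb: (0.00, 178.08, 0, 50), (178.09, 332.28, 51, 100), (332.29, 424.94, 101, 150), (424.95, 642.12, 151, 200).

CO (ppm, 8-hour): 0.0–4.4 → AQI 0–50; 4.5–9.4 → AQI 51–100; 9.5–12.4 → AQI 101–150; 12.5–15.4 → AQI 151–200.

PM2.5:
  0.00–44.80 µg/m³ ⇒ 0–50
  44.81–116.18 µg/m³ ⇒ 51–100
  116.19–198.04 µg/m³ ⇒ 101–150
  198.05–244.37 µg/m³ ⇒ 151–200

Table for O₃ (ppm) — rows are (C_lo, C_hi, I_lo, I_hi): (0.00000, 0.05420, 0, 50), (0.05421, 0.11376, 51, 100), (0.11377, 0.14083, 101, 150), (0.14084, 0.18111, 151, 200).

170

PM10 18.57: bracket 0.00–41.91 → index 0–50; slope 50/41.91, offset 18.57.
AQI = 0 + 50/41.91·18.57 ≈ 22.15 ⇒ 22.
SO₂: 218.27 lies in 178.09–332.28, so I_lo=51, I_hi=100, C_lo=178.09, C_hi=332.28.
(100−51)/(332.28−178.09) × (218.27−178.09) + 51 = 49/154.19 × 40.18 + 51 ≈ 63.77 → 64.
CO 12.9: bracket 12.5–15.4 → index 151–200; slope 49/2.9, offset 0.4.
AQI = 151 + 49/2.9·0.4 ≈ 157.76 ⇒ 158.
PM2.5: 215.92 ∈ [198.05, 244.37] ↔ index [151, 200].
151 + (215.92−198.05)·(200−151)/(244.37−198.05) = 151 + 17.87·49/46.32 ≈ 169.90, so AQI = 170.
O₃: 0.11852 lies in 0.11377–0.14083, so I_lo=101, I_hi=150, C_lo=0.11377, C_hi=0.14083.
(150−101)/(0.14083−0.11377) × (0.11852−0.11377) + 101 = 49/0.02706 × 0.00475 + 101 ≈ 109.60 → 110.
Sub-indices: PM10→22, SO₂→64, CO→158, PM2.5→170, O₃→110. Overall AQI = max = 170; dominant pollutant is PM2.5.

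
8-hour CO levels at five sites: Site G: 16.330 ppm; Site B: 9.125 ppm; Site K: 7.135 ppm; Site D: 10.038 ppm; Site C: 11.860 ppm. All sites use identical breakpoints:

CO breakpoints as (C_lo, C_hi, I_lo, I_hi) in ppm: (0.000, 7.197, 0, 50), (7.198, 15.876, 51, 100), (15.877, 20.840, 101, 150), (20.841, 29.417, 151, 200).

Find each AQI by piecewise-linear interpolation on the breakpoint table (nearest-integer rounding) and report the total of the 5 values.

361

Site G 16.330: bracket 15.877–20.840 → index 101–150; slope 49/4.963, offset 0.453.
AQI = 101 + 49/4.963·0.453 ≈ 105.47 ⇒ 105.
Site B: 9.125 lies in 7.198–15.876, so I_lo=51, I_hi=100, C_lo=7.198, C_hi=15.876.
(100−51)/(15.876−7.198) × (9.125−7.198) + 51 = 49/8.678 × 1.927 + 51 ≈ 61.88 → 62.
Site K: 7.135 lies in 0.000–7.197, so I_lo=0, I_hi=50, C_lo=0.000, C_hi=7.197.
(50−0)/(7.197−0.000) × (7.135−0.000) + 0 = 50/7.197 × 7.135 + 0 ≈ 49.57 → 50.
Site D 10.038: bracket 7.198–15.876 → index 51–100; slope 49/8.678, offset 2.840.
AQI = 51 + 49/8.678·2.840 ≈ 67.04 ⇒ 67.
Site C: row 7.198–15.876 (AQI 51–100). (100−51)·(11.860−7.198)/(15.876−7.198) + 51 = 49·4.662/8.678 + 51 ≈ 77.32 → 77.
AQIs: Site G=105, Site B=62, Site K=50, Site D=67, Site C=77. Sum = 105 + 62 + 50 + 67 + 77 = 361.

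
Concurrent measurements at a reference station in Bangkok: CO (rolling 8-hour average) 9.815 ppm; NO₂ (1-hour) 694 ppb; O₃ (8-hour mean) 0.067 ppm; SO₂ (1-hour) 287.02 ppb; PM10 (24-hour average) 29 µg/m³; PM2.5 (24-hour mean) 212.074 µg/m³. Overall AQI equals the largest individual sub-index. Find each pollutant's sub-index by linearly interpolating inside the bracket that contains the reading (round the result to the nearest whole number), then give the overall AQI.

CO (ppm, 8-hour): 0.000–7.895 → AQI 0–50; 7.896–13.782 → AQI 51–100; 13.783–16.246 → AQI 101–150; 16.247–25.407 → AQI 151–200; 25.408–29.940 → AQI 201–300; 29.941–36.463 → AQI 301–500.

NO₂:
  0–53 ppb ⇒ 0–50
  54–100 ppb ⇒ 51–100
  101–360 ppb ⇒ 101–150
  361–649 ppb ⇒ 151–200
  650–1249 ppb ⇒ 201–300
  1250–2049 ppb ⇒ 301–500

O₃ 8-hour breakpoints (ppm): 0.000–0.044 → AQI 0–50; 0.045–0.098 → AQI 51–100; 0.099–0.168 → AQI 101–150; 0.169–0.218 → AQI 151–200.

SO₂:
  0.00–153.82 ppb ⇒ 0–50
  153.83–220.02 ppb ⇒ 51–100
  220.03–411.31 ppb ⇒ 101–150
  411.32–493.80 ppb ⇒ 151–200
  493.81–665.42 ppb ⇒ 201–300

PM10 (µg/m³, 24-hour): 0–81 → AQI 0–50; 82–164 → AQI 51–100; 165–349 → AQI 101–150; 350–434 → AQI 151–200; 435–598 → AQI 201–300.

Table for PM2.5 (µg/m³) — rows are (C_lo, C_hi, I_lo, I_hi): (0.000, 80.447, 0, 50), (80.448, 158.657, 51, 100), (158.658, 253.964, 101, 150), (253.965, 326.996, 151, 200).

CO: 9.815 lies in 7.896–13.782, so I_lo=51, I_hi=100, C_lo=7.896, C_hi=13.782.
(100−51)/(13.782−7.896) × (9.815−7.896) + 51 = 49/5.886 × 1.919 + 51 ≈ 66.98 → 67.
NO₂: 694 ∈ [650, 1249] ↔ index [201, 300].
201 + (694−650)·(300−201)/(1249−650) = 201 + 44·99/599 ≈ 208.27, so AQI = 208.
O₃: row 0.045–0.098 (AQI 51–100). (100−51)·(0.067−0.045)/(0.098−0.045) + 51 = 49·0.022/0.053 + 51 ≈ 71.34 → 71.
SO₂: 287.02 ∈ [220.03, 411.31] ↔ index [101, 150].
101 + (287.02−220.03)·(150−101)/(411.31−220.03) = 101 + 66.99·49/191.28 ≈ 118.16, so AQI = 118.
PM10: row 0–81 (AQI 0–50). (50−0)·(29−0)/(81−0) + 0 = 50·29/81 + 0 ≈ 17.90 → 18.
PM2.5: 212.074 lies in 158.658–253.964, so I_lo=101, I_hi=150, C_lo=158.658, C_hi=253.964.
(150−101)/(253.964−158.658) × (212.074−158.658) + 101 = 49/95.306 × 53.416 + 101 ≈ 128.46 → 128.
Sub-indices: CO→67, NO₂→208, O₃→71, SO₂→118, PM10→18, PM2.5→128. Overall AQI = max = 208; dominant pollutant is NO₂.
AQI 208: Very Unhealthy.

208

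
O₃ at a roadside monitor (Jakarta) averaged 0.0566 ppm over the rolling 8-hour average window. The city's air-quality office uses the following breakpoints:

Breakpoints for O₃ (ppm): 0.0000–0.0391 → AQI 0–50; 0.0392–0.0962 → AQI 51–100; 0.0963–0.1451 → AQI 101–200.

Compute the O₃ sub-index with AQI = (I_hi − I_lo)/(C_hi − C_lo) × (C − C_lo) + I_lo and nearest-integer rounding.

O₃: 0.0566 lies in 0.0392–0.0962, so I_lo=51, I_hi=100, C_lo=0.0392, C_hi=0.0962.
(100−51)/(0.0962−0.0392) × (0.0566−0.0392) + 51 = 49/0.0570 × 0.0174 + 51 ≈ 65.96 → 66.

66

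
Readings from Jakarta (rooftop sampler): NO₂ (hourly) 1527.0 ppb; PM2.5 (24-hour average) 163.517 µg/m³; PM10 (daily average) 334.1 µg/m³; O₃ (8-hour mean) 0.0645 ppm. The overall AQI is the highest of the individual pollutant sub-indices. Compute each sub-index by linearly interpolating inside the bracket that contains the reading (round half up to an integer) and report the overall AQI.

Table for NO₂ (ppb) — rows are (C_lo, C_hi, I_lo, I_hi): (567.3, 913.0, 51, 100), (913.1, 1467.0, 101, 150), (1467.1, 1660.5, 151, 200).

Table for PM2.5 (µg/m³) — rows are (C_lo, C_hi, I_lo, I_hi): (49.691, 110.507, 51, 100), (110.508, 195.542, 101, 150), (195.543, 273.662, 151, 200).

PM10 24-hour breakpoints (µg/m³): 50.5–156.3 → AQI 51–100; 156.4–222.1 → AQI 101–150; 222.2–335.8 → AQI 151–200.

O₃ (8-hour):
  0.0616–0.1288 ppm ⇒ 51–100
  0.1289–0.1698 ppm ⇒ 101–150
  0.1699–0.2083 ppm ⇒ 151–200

199

NO₂: 1527.0 lies in 1467.1–1660.5, so I_lo=151, I_hi=200, C_lo=1467.1, C_hi=1660.5.
(200−151)/(1660.5−1467.1) × (1527.0−1467.1) + 151 = 49/193.4 × 59.9 + 151 ≈ 166.18 → 166.
PM2.5: row 110.508–195.542 (AQI 101–150). (150−101)·(163.517−110.508)/(195.542−110.508) + 101 = 49·53.009/85.034 + 101 ≈ 131.55 → 132.
PM10: 334.1 ∈ [222.2, 335.8] ↔ index [151, 200].
151 + (334.1−222.2)·(200−151)/(335.8−222.2) = 151 + 111.9·49/113.6 ≈ 199.27, so AQI = 199.
O₃: 0.0645 ∈ [0.0616, 0.1288] ↔ index [51, 100].
51 + (0.0645−0.0616)·(100−51)/(0.1288−0.0616) = 51 + 0.0029·49/0.0672 ≈ 53.11, so AQI = 53.
Sub-indices: NO₂→166, PM2.5→132, PM10→199, O₃→53. Overall AQI = max = 199; dominant pollutant is PM10.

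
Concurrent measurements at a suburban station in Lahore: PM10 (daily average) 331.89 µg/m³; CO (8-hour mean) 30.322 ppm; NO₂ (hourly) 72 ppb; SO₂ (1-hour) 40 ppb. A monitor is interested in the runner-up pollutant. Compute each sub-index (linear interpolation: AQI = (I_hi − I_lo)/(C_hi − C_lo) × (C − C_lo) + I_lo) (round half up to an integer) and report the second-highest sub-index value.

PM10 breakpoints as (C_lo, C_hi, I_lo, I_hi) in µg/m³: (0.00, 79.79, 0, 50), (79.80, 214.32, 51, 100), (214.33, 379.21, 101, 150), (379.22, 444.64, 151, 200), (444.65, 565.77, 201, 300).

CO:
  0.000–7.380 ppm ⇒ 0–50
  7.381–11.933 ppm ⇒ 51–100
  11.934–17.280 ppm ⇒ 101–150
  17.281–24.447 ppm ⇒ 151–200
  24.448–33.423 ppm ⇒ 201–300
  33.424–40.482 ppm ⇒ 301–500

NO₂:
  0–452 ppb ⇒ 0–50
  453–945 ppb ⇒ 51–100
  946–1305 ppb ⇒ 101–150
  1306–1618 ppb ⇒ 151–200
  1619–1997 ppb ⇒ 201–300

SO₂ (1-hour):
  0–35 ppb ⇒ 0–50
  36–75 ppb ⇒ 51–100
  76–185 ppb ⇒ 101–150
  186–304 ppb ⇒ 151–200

136

PM10: 331.89 ∈ [214.33, 379.21] ↔ index [101, 150].
101 + (331.89−214.33)·(150−101)/(379.21−214.33) = 101 + 117.56·49/164.88 ≈ 135.94, so AQI = 136.
CO: 30.322 ∈ [24.448, 33.423] ↔ index [201, 300].
201 + (30.322−24.448)·(300−201)/(33.423−24.448) = 201 + 5.874·99/8.975 ≈ 265.79, so AQI = 266.
NO₂: row 0–452 (AQI 0–50). (50−0)·(72−0)/(452−0) + 0 = 50·72/452 + 0 ≈ 7.96 → 8.
SO₂: 40 lies in 36–75, so I_lo=51, I_hi=100, C_lo=36, C_hi=75.
(100−51)/(75−36) × (40−36) + 51 = 49/39 × 4 + 51 ≈ 56.03 → 56.
Sub-indices: PM10→136, CO→266, NO₂→8, SO₂→56. Ranked high→low: 266, 136, 56, 8. Second-highest sub-index = 136.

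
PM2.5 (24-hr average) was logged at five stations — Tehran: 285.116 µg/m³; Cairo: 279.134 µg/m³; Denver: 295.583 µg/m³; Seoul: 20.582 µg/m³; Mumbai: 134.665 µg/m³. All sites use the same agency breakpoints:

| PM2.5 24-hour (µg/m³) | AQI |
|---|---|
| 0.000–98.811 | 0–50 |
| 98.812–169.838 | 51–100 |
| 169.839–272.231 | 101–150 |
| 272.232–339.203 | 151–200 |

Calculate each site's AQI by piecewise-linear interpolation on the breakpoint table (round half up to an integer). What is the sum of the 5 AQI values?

Tehran 285.116: bracket 272.232–339.203 → index 151–200; slope 49/66.971, offset 12.884.
AQI = 151 + 49/66.971·12.884 ≈ 160.43 ⇒ 160.
Cairo 279.134: bracket 272.232–339.203 → index 151–200; slope 49/66.971, offset 6.902.
AQI = 151 + 49/66.971·6.902 ≈ 156.05 ⇒ 156.
Denver 295.583: bracket 272.232–339.203 → index 151–200; slope 49/66.971, offset 23.351.
AQI = 151 + 49/66.971·23.351 ≈ 168.08 ⇒ 168.
Seoul 20.582: bracket 0.000–98.811 → index 0–50; slope 50/98.811, offset 20.582.
AQI = 0 + 50/98.811·20.582 ≈ 10.41 ⇒ 10.
Mumbai: row 98.812–169.838 (AQI 51–100). (100−51)·(134.665−98.812)/(169.838−98.812) + 51 = 49·35.853/71.026 + 51 ≈ 75.73 → 76.
AQIs: Tehran=160, Cairo=156, Denver=168, Seoul=10, Mumbai=76. Sum = 160 + 156 + 168 + 10 + 76 = 570.

570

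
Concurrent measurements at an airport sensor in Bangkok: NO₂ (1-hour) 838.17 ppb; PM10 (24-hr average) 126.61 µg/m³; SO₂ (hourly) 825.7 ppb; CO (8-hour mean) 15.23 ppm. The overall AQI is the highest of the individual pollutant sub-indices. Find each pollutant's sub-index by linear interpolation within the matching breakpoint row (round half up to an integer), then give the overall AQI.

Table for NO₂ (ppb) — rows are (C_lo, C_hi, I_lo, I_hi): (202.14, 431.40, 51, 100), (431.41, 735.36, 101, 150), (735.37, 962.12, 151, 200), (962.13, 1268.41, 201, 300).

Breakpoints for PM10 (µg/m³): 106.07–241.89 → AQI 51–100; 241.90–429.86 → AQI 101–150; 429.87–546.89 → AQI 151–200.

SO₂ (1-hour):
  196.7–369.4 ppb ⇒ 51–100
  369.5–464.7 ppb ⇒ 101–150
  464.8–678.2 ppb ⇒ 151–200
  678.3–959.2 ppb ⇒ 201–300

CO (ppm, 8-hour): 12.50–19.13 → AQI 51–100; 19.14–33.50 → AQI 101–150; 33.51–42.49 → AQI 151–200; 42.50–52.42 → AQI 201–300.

253

NO₂: 838.17 lies in 735.37–962.12, so I_lo=151, I_hi=200, C_lo=735.37, C_hi=962.12.
(200−151)/(962.12−735.37) × (838.17−735.37) + 151 = 49/226.75 × 102.80 + 151 ≈ 173.21 → 173.
PM10 126.61: bracket 106.07–241.89 → index 51–100; slope 49/135.82, offset 20.54.
AQI = 51 + 49/135.82·20.54 ≈ 58.41 ⇒ 58.
SO₂: 825.7 ∈ [678.3, 959.2] ↔ index [201, 300].
201 + (825.7−678.3)·(300−201)/(959.2−678.3) = 201 + 147.4·99/280.9 ≈ 252.95, so AQI = 253.
CO 15.23: bracket 12.50–19.13 → index 51–100; slope 49/6.63, offset 2.73.
AQI = 51 + 49/6.63·2.73 ≈ 71.18 ⇒ 71.
Sub-indices: NO₂→173, PM10→58, SO₂→253, CO→71. Overall AQI = max = 253; dominant pollutant is SO₂.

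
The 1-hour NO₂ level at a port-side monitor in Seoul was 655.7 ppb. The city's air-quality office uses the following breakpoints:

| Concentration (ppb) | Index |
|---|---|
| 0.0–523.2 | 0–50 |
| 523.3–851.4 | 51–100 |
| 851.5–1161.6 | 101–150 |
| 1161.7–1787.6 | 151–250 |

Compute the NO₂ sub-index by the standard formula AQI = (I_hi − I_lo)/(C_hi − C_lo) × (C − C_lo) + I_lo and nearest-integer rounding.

NO₂ 655.7: bracket 523.3–851.4 → index 51–100; slope 49/328.1, offset 132.4.
AQI = 51 + 49/328.1·132.4 ≈ 70.77 ⇒ 71.

71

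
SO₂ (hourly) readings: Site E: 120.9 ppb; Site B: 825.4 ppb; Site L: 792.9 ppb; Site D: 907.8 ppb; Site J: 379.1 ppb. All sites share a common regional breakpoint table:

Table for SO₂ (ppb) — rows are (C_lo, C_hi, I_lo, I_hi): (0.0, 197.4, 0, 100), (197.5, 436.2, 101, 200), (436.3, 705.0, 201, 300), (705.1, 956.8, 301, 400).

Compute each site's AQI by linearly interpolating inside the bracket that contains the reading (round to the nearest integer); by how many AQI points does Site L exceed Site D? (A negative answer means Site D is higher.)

-45

Site E 120.9: bracket 0.0–197.4 → index 0–100; slope 100/197.4, offset 120.9.
AQI = 0 + 100/197.4·120.9 ≈ 61.25 ⇒ 61.
Site B: row 705.1–956.8 (AQI 301–400). (400−301)·(825.4−705.1)/(956.8−705.1) + 301 = 99·120.3/251.7 + 301 ≈ 348.32 → 348.
Site L: row 705.1–956.8 (AQI 301–400). (400−301)·(792.9−705.1)/(956.8−705.1) + 301 = 99·87.8/251.7 + 301 ≈ 335.53 → 336.
Site D: row 705.1–956.8 (AQI 301–400). (400−301)·(907.8−705.1)/(956.8−705.1) + 301 = 99·202.7/251.7 + 301 ≈ 380.73 → 381.
Site J: 379.1 ∈ [197.5, 436.2] ↔ index [101, 200].
101 + (379.1−197.5)·(200−101)/(436.2−197.5) = 101 + 181.6·99/238.7 ≈ 176.32, so AQI = 176.
AQIs: Site E=61, Site B=348, Site L=336, Site D=381, Site J=176. Site L (336) − Site D (381) = -45.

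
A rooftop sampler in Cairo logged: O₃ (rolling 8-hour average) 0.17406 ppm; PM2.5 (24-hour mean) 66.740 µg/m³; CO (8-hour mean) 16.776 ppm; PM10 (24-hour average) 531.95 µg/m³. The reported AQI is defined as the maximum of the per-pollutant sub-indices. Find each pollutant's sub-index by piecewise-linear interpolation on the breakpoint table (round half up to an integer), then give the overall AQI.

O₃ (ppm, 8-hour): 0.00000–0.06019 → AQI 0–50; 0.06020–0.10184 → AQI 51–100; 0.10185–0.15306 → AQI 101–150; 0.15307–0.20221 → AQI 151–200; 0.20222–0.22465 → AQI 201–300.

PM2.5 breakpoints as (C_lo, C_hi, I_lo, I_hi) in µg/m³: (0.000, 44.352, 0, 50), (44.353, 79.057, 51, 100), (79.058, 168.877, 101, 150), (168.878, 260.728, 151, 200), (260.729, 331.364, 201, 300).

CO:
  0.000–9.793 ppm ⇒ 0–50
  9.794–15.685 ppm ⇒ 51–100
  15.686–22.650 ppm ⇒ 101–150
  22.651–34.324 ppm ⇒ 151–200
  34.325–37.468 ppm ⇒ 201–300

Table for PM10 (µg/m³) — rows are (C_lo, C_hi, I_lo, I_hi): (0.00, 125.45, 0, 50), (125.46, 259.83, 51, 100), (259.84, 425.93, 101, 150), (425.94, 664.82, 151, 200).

173

O₃: 0.17406 ∈ [0.15307, 0.20221] ↔ index [151, 200].
151 + (0.17406−0.15307)·(200−151)/(0.20221−0.15307) = 151 + 0.02099·49/0.04914 ≈ 171.93, so AQI = 172.
PM2.5 66.740: bracket 44.353–79.057 → index 51–100; slope 49/34.704, offset 22.387.
AQI = 51 + 49/34.704·22.387 ≈ 82.61 ⇒ 83.
CO: row 15.686–22.650 (AQI 101–150). (150−101)·(16.776−15.686)/(22.650−15.686) + 101 = 49·1.090/6.964 + 101 ≈ 108.67 → 109.
PM10: row 425.94–664.82 (AQI 151–200). (200−151)·(531.95−425.94)/(664.82−425.94) + 151 = 49·106.01/238.88 + 151 ≈ 172.75 → 173.
Sub-indices: O₃→172, PM2.5→83, CO→109, PM10→173. Overall AQI = max = 173; dominant pollutant is PM10.
AQI 173: Unhealthy.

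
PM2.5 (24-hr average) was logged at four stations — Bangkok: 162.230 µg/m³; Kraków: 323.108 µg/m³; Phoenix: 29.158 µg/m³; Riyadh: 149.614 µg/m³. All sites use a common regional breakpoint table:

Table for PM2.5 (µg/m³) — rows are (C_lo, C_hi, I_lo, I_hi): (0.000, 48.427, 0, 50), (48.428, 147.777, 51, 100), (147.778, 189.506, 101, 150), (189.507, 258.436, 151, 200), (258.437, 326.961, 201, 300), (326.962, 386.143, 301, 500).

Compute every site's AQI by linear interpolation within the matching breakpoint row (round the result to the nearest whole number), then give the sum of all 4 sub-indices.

Bangkok 162.230: bracket 147.778–189.506 → index 101–150; slope 49/41.728, offset 14.452.
AQI = 101 + 49/41.728·14.452 ≈ 117.97 ⇒ 118.
Kraków: 323.108 lies in 258.437–326.961, so I_lo=201, I_hi=300, C_lo=258.437, C_hi=326.961.
(300−201)/(326.961−258.437) × (323.108−258.437) + 201 = 99/68.524 × 64.671 + 201 ≈ 294.43 → 294.
Phoenix: 29.158 ∈ [0.000, 48.427] ↔ index [0, 50].
0 + (29.158−0.000)·(50−0)/(48.427−0.000) = 0 + 29.158·50/48.427 ≈ 30.11, so AQI = 30.
Riyadh: 149.614 lies in 147.778–189.506, so I_lo=101, I_hi=150, C_lo=147.778, C_hi=189.506.
(150−101)/(189.506−147.778) × (149.614−147.778) + 101 = 49/41.728 × 1.836 + 101 ≈ 103.16 → 103.
AQIs: Bangkok=118, Kraków=294, Phoenix=30, Riyadh=103. Sum = 118 + 294 + 30 + 103 = 545.

545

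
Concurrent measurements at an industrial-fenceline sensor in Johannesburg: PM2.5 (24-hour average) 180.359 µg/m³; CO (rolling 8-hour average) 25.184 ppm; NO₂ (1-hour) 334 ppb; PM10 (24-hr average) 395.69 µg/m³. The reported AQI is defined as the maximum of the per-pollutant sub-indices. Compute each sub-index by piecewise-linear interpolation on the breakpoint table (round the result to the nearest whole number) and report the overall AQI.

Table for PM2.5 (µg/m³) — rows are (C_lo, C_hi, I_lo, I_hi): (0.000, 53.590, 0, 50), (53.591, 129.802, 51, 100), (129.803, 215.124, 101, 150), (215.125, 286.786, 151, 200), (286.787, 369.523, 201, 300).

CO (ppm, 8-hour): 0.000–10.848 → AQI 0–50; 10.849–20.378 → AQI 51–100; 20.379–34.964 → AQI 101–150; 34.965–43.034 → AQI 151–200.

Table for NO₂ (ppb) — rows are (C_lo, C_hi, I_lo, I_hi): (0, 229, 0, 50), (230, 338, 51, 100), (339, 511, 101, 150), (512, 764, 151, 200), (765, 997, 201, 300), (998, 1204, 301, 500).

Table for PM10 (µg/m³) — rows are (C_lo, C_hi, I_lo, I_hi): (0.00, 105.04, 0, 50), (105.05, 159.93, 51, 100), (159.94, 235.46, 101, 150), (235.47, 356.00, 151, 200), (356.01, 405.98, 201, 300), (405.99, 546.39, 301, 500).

280

PM2.5: row 129.803–215.124 (AQI 101–150). (150−101)·(180.359−129.803)/(215.124−129.803) + 101 = 49·50.556/85.321 + 101 ≈ 130.03 → 130.
CO: row 20.379–34.964 (AQI 101–150). (150−101)·(25.184−20.379)/(34.964−20.379) + 101 = 49·4.805/14.585 + 101 ≈ 117.14 → 117.
NO₂ 334: bracket 230–338 → index 51–100; slope 49/108, offset 104.
AQI = 51 + 49/108·104 ≈ 98.19 ⇒ 98.
PM10: 395.69 ∈ [356.01, 405.98] ↔ index [201, 300].
201 + (395.69−356.01)·(300−201)/(405.98−356.01) = 201 + 39.68·99/49.97 ≈ 279.61, so AQI = 280.
Sub-indices: PM2.5→130, CO→117, NO₂→98, PM10→280. Overall AQI = max = 280; dominant pollutant is PM10.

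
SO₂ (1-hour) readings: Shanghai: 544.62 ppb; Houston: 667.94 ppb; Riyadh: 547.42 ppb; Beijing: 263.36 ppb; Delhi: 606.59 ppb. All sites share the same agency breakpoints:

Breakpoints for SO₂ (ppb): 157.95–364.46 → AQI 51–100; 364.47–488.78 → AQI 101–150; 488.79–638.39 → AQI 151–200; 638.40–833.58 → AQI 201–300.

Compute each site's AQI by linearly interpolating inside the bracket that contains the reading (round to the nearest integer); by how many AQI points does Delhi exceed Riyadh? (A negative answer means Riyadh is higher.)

Shanghai 544.62: bracket 488.79–638.39 → index 151–200; slope 49/149.60, offset 55.83.
AQI = 151 + 49/149.60·55.83 ≈ 169.29 ⇒ 169.
Houston: 667.94 lies in 638.40–833.58, so I_lo=201, I_hi=300, C_lo=638.40, C_hi=833.58.
(300−201)/(833.58−638.40) × (667.94−638.40) + 201 = 99/195.18 × 29.54 + 201 ≈ 215.98 → 216.
Riyadh 547.42: bracket 488.79–638.39 → index 151–200; slope 49/149.60, offset 58.63.
AQI = 151 + 49/149.60·58.63 ≈ 170.20 ⇒ 170.
Beijing 263.36: bracket 157.95–364.46 → index 51–100; slope 49/206.51, offset 105.41.
AQI = 51 + 49/206.51·105.41 ≈ 76.01 ⇒ 76.
Delhi: row 488.79–638.39 (AQI 151–200). (200−151)·(606.59−488.79)/(638.39−488.79) + 151 = 49·117.80/149.60 + 151 ≈ 189.58 → 190.
AQIs: Shanghai=169, Houston=216, Riyadh=170, Beijing=76, Delhi=190. Delhi (190) − Riyadh (170) = 20.

20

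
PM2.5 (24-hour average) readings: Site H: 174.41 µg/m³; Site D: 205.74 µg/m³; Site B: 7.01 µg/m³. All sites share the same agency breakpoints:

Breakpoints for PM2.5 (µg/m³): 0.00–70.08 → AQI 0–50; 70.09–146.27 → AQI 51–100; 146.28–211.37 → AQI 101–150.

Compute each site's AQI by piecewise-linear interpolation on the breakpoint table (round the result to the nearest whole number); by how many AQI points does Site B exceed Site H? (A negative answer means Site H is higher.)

Site H: 174.41 lies in 146.28–211.37, so I_lo=101, I_hi=150, C_lo=146.28, C_hi=211.37.
(150−101)/(211.37−146.28) × (174.41−146.28) + 101 = 49/65.09 × 28.13 + 101 ≈ 122.18 → 122.
Site D: row 146.28–211.37 (AQI 101–150). (150−101)·(205.74−146.28)/(211.37−146.28) + 101 = 49·59.46/65.09 + 101 ≈ 145.76 → 146.
Site B 7.01: bracket 0.00–70.08 → index 0–50; slope 50/70.08, offset 7.01.
AQI = 0 + 50/70.08·7.01 ≈ 5.00 ⇒ 5.
AQIs: Site H=122, Site D=146, Site B=5. Site B (5) − Site H (122) = -117.

-117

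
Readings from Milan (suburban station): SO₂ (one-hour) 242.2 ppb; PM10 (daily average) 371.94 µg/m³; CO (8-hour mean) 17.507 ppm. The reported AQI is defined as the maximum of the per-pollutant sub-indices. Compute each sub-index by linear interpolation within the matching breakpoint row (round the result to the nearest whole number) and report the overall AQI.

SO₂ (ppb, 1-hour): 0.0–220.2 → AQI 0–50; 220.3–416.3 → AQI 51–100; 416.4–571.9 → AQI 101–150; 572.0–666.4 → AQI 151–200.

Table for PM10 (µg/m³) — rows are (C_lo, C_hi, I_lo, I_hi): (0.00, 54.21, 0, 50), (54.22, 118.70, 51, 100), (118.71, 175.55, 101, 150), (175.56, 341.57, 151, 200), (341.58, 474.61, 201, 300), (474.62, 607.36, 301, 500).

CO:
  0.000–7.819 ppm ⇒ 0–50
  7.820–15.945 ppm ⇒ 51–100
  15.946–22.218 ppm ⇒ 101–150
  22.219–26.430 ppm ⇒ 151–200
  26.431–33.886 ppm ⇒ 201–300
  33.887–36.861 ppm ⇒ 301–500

224

SO₂: 242.2 lies in 220.3–416.3, so I_lo=51, I_hi=100, C_lo=220.3, C_hi=416.3.
(100−51)/(416.3−220.3) × (242.2−220.3) + 51 = 49/196.0 × 21.9 + 51 ≈ 56.48 → 56.
PM10: 371.94 ∈ [341.58, 474.61] ↔ index [201, 300].
201 + (371.94−341.58)·(300−201)/(474.61−341.58) = 201 + 30.36·99/133.03 ≈ 223.59, so AQI = 224.
CO: 17.507 lies in 15.946–22.218, so I_lo=101, I_hi=150, C_lo=15.946, C_hi=22.218.
(150−101)/(22.218−15.946) × (17.507−15.946) + 101 = 49/6.272 × 1.561 + 101 ≈ 113.20 → 113.
Sub-indices: SO₂→56, PM10→224, CO→113. Overall AQI = max = 224; dominant pollutant is PM10.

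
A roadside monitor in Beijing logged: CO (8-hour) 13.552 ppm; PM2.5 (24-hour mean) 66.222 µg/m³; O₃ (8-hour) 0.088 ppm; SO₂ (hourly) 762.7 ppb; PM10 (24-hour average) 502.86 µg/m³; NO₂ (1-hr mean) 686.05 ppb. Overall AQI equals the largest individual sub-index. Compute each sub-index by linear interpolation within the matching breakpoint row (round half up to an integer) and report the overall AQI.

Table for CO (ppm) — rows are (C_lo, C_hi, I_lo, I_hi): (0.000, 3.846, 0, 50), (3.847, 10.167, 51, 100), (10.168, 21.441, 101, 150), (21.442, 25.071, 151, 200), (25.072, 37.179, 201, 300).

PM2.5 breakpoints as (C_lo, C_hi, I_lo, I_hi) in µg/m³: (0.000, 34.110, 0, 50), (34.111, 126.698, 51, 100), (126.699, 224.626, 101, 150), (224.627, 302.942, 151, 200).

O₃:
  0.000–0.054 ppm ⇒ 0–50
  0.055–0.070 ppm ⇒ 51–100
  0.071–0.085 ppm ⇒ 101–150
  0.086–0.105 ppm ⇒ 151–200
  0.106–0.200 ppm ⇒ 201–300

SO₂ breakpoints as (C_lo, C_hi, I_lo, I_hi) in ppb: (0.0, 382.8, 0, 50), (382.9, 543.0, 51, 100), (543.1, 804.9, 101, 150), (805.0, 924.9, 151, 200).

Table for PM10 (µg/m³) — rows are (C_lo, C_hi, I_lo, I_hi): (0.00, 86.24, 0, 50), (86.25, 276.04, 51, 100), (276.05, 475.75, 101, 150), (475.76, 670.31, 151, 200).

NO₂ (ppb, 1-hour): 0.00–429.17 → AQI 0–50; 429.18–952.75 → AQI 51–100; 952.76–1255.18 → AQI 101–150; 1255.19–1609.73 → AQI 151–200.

CO: 13.552 lies in 10.168–21.441, so I_lo=101, I_hi=150, C_lo=10.168, C_hi=21.441.
(150−101)/(21.441−10.168) × (13.552−10.168) + 101 = 49/11.273 × 3.384 + 101 ≈ 115.71 → 116.
PM2.5: 66.222 lies in 34.111–126.698, so I_lo=51, I_hi=100, C_lo=34.111, C_hi=126.698.
(100−51)/(126.698−34.111) × (66.222−34.111) + 51 = 49/92.587 × 32.111 + 51 ≈ 67.99 → 68.
O₃: 0.088 lies in 0.086–0.105, so I_lo=151, I_hi=200, C_lo=0.086, C_hi=0.105.
(200−151)/(0.105−0.086) × (0.088−0.086) + 151 = 49/0.019 × 0.002 + 151 ≈ 156.16 → 156.
SO₂: 762.7 lies in 543.1–804.9, so I_lo=101, I_hi=150, C_lo=543.1, C_hi=804.9.
(150−101)/(804.9−543.1) × (762.7−543.1) + 101 = 49/261.8 × 219.6 + 101 ≈ 142.10 → 142.
PM10 502.86: bracket 475.76–670.31 → index 151–200; slope 49/194.55, offset 27.10.
AQI = 151 + 49/194.55·27.10 ≈ 157.83 ⇒ 158.
NO₂ 686.05: bracket 429.18–952.75 → index 51–100; slope 49/523.57, offset 256.87.
AQI = 51 + 49/523.57·256.87 ≈ 75.04 ⇒ 75.
Sub-indices: CO→116, PM2.5→68, O₃→156, SO₂→142, PM10→158, NO₂→75. Overall AQI = max = 158; dominant pollutant is PM10.
AQI 158: Unhealthy.

158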